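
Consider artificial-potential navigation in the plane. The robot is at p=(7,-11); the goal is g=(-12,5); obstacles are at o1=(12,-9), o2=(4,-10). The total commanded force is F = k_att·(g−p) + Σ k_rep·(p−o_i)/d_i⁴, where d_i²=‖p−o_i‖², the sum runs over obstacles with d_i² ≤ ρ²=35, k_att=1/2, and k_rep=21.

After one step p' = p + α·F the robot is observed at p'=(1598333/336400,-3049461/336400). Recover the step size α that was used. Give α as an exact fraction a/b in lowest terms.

F_att = 1/2·(g−p) = 1/2·(-19,16) = (-9.5000,8.0000)
o1: d²=29 ≤ ρ²=35; F_rep = 21·(-5,-2)/29² = (-0.1249,-0.0499)
o2: d²=10 ≤ ρ²=35; F_rep = 21·(3,-1)/10² = (0.6300,-0.2100)
F = F_att + ΣF_rep = (-8.9949,7.7401)
Δp = p'−p = (-2.2487,1.9350); α = Δx/Fx = (-756467/336400) / (-756467/84100) = 1/4
check: Δy/Fy = (650939/336400) / (650939/84100) = 1/4 ✓

α = 1/4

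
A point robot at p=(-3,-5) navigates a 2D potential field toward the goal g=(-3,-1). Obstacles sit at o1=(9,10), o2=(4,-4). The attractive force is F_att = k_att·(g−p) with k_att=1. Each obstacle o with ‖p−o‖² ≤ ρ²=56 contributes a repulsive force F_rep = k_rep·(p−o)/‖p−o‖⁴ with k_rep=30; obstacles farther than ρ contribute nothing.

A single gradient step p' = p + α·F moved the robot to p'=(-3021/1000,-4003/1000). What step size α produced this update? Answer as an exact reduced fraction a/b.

F_att = 1·(g−p) = 1·(0,4) = (0.0000,4.0000)
o1: d²=369 > ρ²=56 → inactive
o2: d²=50 ≤ ρ²=56; F_rep = 30·(-7,-1)/50² = (-0.0840,-0.0120)
F = F_att + ΣF_rep = (-0.0840,3.9880)
Δp = p'−p = (-0.0210,0.9970); α = Δx/Fx = (-21/1000) / (-21/250) = 1/4
check: Δy/Fy = (997/1000) / (997/250) = 1/4 ✓

α = 1/4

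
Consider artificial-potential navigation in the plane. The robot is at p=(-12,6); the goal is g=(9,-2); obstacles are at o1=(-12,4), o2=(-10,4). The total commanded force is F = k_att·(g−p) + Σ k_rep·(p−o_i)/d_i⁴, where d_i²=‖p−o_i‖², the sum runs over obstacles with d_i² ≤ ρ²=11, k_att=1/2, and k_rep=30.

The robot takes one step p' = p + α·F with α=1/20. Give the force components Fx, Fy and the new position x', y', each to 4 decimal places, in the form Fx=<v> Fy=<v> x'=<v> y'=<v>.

Fx=9.5625 Fy=0.6875 x'=-11.5219 y'=6.0344

F_att = 1/2·(g−p) = 1/2·(21,-8) = (10.5000,-4.0000)
o1: d²=4 ≤ ρ²=11; F_rep = 30·(0,2)/4² = (0.0000,3.7500)
o2: d²=8 ≤ ρ²=11; F_rep = 30·(-2,2)/8² = (-0.9375,0.9375)
F = F_att + ΣF_rep = (9.5625,0.6875)
p' = p + 1/20·F = (-11.5219,6.0344)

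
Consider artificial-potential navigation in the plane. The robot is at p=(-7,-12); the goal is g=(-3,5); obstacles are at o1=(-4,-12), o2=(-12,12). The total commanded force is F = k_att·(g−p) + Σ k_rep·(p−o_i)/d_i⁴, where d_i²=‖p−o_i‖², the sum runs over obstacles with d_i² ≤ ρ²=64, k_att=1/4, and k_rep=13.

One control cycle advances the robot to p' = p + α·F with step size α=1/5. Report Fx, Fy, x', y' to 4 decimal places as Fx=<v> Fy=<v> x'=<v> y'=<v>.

F_att = 1/4·(g−p) = 1/4·(4,17) = (1.0000,4.2500)
o1: d²=9 ≤ ρ²=64; F_rep = 13·(-3,0)/9² = (-0.4815,0.0000)
o2: d²=601 > ρ²=64 → inactive
F = F_att + ΣF_rep = (0.5185,4.2500)
p' = p + 1/5·F = (-6.8963,-11.1500)

Fx=0.5185 Fy=4.2500 x'=-6.8963 y'=-11.1500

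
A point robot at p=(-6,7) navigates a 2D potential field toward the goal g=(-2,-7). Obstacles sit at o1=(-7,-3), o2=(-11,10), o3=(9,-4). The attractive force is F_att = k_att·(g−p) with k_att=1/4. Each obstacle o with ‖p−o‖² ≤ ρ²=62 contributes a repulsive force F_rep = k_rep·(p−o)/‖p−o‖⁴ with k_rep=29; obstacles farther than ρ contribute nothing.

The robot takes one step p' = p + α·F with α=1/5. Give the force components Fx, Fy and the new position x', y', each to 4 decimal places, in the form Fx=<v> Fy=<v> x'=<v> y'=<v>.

Fx=1.1254 Fy=-3.5753 x'=-5.7749 y'=6.2849

F_att = 1/4·(g−p) = 1/4·(4,-14) = (1.0000,-3.5000)
o1: d²=101 > ρ²=62 → inactive
o2: d²=34 ≤ ρ²=62; F_rep = 29·(5,-3)/34² = (0.1254,-0.0753)
o3: d²=346 > ρ²=62 → inactive
F = F_att + ΣF_rep = (1.1254,-3.5753)
p' = p + 1/5·F = (-5.7749,6.2849)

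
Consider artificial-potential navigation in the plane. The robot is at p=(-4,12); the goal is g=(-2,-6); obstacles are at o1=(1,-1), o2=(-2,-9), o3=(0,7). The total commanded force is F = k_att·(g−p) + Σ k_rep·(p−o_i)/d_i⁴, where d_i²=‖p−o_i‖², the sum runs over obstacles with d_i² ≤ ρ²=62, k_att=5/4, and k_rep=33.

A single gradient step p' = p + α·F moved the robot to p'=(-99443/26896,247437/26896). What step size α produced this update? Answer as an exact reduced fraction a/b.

α = 1/8

F_att = 5/4·(g−p) = 5/4·(2,-18) = (2.5000,-22.5000)
o1: d²=194 > ρ²=62 → inactive
o2: d²=445 > ρ²=62 → inactive
o3: d²=41 ≤ ρ²=62; F_rep = 33·(-4,5)/41² = (-0.0785,0.0982)
F = F_att + ΣF_rep = (2.4215,-22.4018)
Δp = p'−p = (0.3027,-2.8002); α = Δx/Fx = (8141/26896) / (8141/3362) = 1/8
check: Δy/Fy = (-75315/26896) / (-75315/3362) = 1/8 ✓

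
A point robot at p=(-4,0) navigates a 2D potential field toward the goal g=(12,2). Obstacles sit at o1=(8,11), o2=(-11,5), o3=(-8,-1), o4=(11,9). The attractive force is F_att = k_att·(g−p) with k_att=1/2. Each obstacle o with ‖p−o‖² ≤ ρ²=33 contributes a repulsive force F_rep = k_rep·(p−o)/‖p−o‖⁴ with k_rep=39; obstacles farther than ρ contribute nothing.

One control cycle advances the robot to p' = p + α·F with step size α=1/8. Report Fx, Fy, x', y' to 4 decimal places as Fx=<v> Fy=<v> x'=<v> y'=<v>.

F_att = 1/2·(g−p) = 1/2·(16,2) = (8.0000,1.0000)
o1: d²=265 > ρ²=33 → inactive
o2: d²=74 > ρ²=33 → inactive
o3: d²=17 ≤ ρ²=33; F_rep = 39·(4,1)/17² = (0.5398,0.1349)
o4: d²=306 > ρ²=33 → inactive
F = F_att + ΣF_rep = (8.5398,1.1349)
p' = p + 1/8·F = (-2.9325,0.1419)

Fx=8.5398 Fy=1.1349 x'=-2.9325 y'=0.1419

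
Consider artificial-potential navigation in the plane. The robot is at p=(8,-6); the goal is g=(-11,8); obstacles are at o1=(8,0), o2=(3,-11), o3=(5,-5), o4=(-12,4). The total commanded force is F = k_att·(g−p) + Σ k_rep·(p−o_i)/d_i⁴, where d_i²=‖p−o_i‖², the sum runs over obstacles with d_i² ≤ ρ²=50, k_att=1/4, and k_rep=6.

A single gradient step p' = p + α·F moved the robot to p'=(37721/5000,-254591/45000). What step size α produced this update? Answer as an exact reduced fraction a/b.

α = 1/10

F_att = 1/4·(g−p) = 1/4·(-19,14) = (-4.7500,3.5000)
o1: d²=36 ≤ ρ²=50; F_rep = 6·(0,-6)/36² = (0.0000,-0.0278)
o2: d²=50 ≤ ρ²=50; F_rep = 6·(5,5)/50² = (0.0120,0.0120)
o3: d²=10 ≤ ρ²=50; F_rep = 6·(3,-1)/10² = (0.1800,-0.0600)
o4: d²=500 > ρ²=50 → inactive
F = F_att + ΣF_rep = (-4.5580,3.4242)
Δp = p'−p = (-0.4558,0.3424); α = Δx/Fx = (-2279/5000) / (-2279/500) = 1/10
check: Δy/Fy = (15409/45000) / (15409/4500) = 1/10 ✓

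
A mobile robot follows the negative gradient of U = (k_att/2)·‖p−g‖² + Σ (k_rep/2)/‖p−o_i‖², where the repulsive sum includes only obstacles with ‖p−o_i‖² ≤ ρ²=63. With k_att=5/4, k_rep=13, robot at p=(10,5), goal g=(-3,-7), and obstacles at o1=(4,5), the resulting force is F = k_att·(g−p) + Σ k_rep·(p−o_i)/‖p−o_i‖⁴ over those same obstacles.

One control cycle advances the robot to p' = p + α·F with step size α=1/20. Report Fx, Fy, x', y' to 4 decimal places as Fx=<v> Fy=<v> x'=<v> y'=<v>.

Fx=-16.1898 Fy=-15.0000 x'=9.1905 y'=4.2500

F_att = 5/4·(g−p) = 5/4·(-13,-12) = (-16.2500,-15.0000)
o1: d²=36 ≤ ρ²=63; F_rep = 13·(6,0)/36² = (0.0602,0.0000)
F = F_att + ΣF_rep = (-16.1898,-15.0000)
p' = p + 1/20·F = (9.1905,4.2500)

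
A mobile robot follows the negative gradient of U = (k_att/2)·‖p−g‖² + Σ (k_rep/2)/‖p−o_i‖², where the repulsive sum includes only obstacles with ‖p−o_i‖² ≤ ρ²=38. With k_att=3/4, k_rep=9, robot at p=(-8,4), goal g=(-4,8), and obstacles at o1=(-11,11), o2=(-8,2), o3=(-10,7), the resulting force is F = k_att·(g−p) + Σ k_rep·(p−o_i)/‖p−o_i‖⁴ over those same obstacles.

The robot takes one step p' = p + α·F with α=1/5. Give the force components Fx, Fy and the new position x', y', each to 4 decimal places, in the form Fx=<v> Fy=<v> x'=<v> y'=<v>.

Fx=3.1065 Fy=3.9652 x'=-7.3787 y'=4.7930

F_att = 3/4·(g−p) = 3/4·(4,4) = (3.0000,3.0000)
o1: d²=58 > ρ²=38 → inactive
o2: d²=4 ≤ ρ²=38; F_rep = 9·(0,2)/4² = (0.0000,1.1250)
o3: d²=13 ≤ ρ²=38; F_rep = 9·(2,-3)/13² = (0.1065,-0.1598)
F = F_att + ΣF_rep = (3.1065,3.9652)
p' = p + 1/5·F = (-7.3787,4.7930)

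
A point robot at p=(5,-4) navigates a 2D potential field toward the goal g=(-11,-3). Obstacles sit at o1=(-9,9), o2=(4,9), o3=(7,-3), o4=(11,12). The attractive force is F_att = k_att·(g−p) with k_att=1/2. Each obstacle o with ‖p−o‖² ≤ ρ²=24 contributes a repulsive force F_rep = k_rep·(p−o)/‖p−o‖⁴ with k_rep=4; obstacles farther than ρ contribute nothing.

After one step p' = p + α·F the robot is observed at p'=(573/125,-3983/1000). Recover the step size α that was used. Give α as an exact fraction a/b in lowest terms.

F_att = 1/2·(g−p) = 1/2·(-16,1) = (-8.0000,0.5000)
o1: d²=365 > ρ²=24 → inactive
o2: d²=170 > ρ²=24 → inactive
o3: d²=5 ≤ ρ²=24; F_rep = 4·(-2,-1)/5² = (-0.3200,-0.1600)
o4: d²=292 > ρ²=24 → inactive
F = F_att + ΣF_rep = (-8.3200,0.3400)
Δp = p'−p = (-0.4160,0.0170); α = Δx/Fx = (-52/125) / (-208/25) = 1/20
check: Δy/Fy = (17/1000) / (17/50) = 1/20 ✓

α = 1/20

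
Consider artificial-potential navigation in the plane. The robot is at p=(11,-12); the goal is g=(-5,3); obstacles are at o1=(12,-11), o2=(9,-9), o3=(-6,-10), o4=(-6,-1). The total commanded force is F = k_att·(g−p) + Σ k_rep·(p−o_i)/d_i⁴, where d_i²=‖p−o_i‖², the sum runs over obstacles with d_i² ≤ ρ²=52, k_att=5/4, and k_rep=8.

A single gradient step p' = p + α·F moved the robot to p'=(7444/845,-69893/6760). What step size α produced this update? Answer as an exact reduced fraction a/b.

α = 1/10

F_att = 5/4·(g−p) = 5/4·(-16,15) = (-20.0000,18.7500)
o1: d²=2 ≤ ρ²=52; F_rep = 8·(-1,-1)/2² = (-2.0000,-2.0000)
o2: d²=13 ≤ ρ²=52; F_rep = 8·(2,-3)/13² = (0.0947,-0.1420)
o3: d²=293 > ρ²=52 → inactive
o4: d²=410 > ρ²=52 → inactive
F = F_att + ΣF_rep = (-21.9053,16.6080)
Δp = p'−p = (-2.1905,1.6608); α = Δx/Fx = (-1851/845) / (-3702/169) = 1/10
check: Δy/Fy = (11227/6760) / (11227/676) = 1/10 ✓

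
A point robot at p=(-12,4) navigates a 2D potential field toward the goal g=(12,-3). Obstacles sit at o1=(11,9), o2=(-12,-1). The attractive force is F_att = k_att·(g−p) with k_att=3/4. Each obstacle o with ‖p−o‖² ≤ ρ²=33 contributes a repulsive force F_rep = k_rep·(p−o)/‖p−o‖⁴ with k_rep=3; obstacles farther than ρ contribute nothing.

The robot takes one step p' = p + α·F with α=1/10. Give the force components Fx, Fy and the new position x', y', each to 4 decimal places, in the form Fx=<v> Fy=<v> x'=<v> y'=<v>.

F_att = 3/4·(g−p) = 3/4·(24,-7) = (18.0000,-5.2500)
o1: d²=554 > ρ²=33 → inactive
o2: d²=25 ≤ ρ²=33; F_rep = 3·(0,5)/25² = (0.0000,0.0240)
F = F_att + ΣF_rep = (18.0000,-5.2260)
p' = p + 1/10·F = (-10.2000,3.4774)

Fx=18.0000 Fy=-5.2260 x'=-10.2000 y'=3.4774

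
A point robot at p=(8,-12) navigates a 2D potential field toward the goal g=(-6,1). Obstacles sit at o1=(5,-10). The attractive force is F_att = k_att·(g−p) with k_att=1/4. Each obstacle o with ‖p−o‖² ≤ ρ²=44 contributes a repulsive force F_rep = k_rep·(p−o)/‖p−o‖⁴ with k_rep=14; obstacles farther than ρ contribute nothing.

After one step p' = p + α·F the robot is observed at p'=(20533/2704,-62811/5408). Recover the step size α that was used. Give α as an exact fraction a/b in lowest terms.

α = 1/8

F_att = 1/4·(g−p) = 1/4·(-14,13) = (-3.5000,3.2500)
o1: d²=13 ≤ ρ²=44; F_rep = 14·(3,-2)/13² = (0.2485,-0.1657)
F = F_att + ΣF_rep = (-3.2515,3.0843)
Δp = p'−p = (-0.4064,0.3855); α = Δx/Fx = (-1099/2704) / (-1099/338) = 1/8
check: Δy/Fy = (2085/5408) / (2085/676) = 1/8 ✓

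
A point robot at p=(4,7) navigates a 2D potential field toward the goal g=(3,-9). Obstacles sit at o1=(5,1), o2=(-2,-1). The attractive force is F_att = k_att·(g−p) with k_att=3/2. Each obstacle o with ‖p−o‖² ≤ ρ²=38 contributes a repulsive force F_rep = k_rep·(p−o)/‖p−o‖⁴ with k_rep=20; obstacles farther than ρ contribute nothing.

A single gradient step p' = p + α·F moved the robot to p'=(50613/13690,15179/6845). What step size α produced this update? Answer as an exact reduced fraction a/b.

F_att = 3/2·(g−p) = 3/2·(-1,-16) = (-1.5000,-24.0000)
o1: d²=37 ≤ ρ²=38; F_rep = 20·(-1,6)/37² = (-0.0146,0.0877)
o2: d²=100 > ρ²=38 → inactive
F = F_att + ΣF_rep = (-1.5146,-23.9123)
Δp = p'−p = (-0.3029,-4.7825); α = Δx/Fx = (-4147/13690) / (-4147/2738) = 1/5
check: Δy/Fy = (-32736/6845) / (-32736/1369) = 1/5 ✓

α = 1/5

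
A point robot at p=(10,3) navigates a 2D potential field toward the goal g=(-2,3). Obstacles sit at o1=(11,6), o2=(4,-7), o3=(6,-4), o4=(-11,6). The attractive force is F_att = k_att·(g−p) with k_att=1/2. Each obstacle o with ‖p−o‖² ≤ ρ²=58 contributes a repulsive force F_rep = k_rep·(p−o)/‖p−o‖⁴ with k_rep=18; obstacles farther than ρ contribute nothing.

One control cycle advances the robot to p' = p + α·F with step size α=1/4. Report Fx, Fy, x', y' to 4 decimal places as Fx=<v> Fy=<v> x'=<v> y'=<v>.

Fx=-6.1800 Fy=-0.5400 x'=8.4550 y'=2.8650

F_att = 1/2·(g−p) = 1/2·(-12,0) = (-6.0000,0.0000)
o1: d²=10 ≤ ρ²=58; F_rep = 18·(-1,-3)/10² = (-0.1800,-0.5400)
o2: d²=136 > ρ²=58 → inactive
o3: d²=65 > ρ²=58 → inactive
o4: d²=450 > ρ²=58 → inactive
F = F_att + ΣF_rep = (-6.1800,-0.5400)
p' = p + 1/4·F = (8.4550,2.8650)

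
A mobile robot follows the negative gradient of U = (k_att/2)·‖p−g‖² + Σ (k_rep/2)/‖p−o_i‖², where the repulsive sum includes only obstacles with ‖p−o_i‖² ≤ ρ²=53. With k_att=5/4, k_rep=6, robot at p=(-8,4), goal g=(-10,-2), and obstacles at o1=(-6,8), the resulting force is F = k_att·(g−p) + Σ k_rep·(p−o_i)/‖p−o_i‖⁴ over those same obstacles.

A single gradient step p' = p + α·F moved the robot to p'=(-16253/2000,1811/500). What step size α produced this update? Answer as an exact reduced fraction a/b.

F_att = 5/4·(g−p) = 5/4·(-2,-6) = (-2.5000,-7.5000)
o1: d²=20 ≤ ρ²=53; F_rep = 6·(-2,-4)/20² = (-0.0300,-0.0600)
F = F_att + ΣF_rep = (-2.5300,-7.5600)
Δp = p'−p = (-0.1265,-0.3780); α = Δx/Fx = (-253/2000) / (-253/100) = 1/20
check: Δy/Fy = (-189/500) / (-189/25) = 1/20 ✓

α = 1/20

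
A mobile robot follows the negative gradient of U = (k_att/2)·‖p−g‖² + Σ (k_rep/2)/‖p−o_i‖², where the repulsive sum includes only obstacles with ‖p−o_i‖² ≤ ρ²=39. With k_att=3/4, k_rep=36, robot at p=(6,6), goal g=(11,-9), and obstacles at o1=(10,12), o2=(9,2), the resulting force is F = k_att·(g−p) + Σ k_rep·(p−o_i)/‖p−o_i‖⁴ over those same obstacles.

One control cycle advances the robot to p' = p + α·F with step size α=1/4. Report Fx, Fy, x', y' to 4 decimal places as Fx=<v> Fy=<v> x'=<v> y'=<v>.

Fx=3.5772 Fy=-11.0196 x'=6.8943 y'=3.2451

F_att = 3/4·(g−p) = 3/4·(5,-15) = (3.7500,-11.2500)
o1: d²=52 > ρ²=39 → inactive
o2: d²=25 ≤ ρ²=39; F_rep = 36·(-3,4)/25² = (-0.1728,0.2304)
F = F_att + ΣF_rep = (3.5772,-11.0196)
p' = p + 1/4·F = (6.8943,3.2451)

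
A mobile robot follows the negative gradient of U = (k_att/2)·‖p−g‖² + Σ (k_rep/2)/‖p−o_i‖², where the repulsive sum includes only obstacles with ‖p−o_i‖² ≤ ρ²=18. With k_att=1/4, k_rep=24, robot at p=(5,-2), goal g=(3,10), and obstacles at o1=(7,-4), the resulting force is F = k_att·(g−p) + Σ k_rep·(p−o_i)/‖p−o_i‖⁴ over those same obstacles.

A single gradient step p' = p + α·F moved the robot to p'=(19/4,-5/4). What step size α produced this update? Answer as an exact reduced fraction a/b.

α = 1/5

F_att = 1/4·(g−p) = 1/4·(-2,12) = (-0.5000,3.0000)
o1: d²=8 ≤ ρ²=18; F_rep = 24·(-2,2)/8² = (-0.7500,0.7500)
F = F_att + ΣF_rep = (-1.2500,3.7500)
Δp = p'−p = (-0.2500,0.7500); α = Δx/Fx = (-1/4) / (-5/4) = 1/5
check: Δy/Fy = (3/4) / (15/4) = 1/5 ✓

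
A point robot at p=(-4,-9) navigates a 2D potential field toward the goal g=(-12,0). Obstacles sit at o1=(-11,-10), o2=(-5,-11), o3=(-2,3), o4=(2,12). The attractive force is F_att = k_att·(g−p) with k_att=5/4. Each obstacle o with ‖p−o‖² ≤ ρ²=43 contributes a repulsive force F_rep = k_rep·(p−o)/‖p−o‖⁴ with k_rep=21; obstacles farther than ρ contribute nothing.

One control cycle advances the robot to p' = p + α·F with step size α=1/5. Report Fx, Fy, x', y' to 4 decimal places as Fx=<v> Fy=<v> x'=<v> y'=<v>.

Fx=-9.1600 Fy=12.9300 x'=-5.8320 y'=-6.4140

F_att = 5/4·(g−p) = 5/4·(-8,9) = (-10.0000,11.2500)
o1: d²=50 > ρ²=43 → inactive
o2: d²=5 ≤ ρ²=43; F_rep = 21·(1,2)/5² = (0.8400,1.6800)
o3: d²=148 > ρ²=43 → inactive
o4: d²=477 > ρ²=43 → inactive
F = F_att + ΣF_rep = (-9.1600,12.9300)
p' = p + 1/5·F = (-5.8320,-6.4140)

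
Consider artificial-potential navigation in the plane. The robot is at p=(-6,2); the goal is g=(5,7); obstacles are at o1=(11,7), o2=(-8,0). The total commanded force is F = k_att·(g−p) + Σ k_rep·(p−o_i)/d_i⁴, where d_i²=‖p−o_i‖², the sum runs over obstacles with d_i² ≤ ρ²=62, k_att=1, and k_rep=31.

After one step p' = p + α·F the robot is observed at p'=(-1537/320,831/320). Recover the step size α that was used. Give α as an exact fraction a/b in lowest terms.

F_att = 1·(g−p) = 1·(11,5) = (11.0000,5.0000)
o1: d²=314 > ρ²=62 → inactive
o2: d²=8 ≤ ρ²=62; F_rep = 31·(2,2)/8² = (0.9688,0.9688)
F = F_att + ΣF_rep = (11.9688,5.9688)
Δp = p'−p = (1.1969,0.5969); α = Δx/Fx = (383/320) / (383/32) = 1/10
check: Δy/Fy = (191/320) / (191/32) = 1/10 ✓

α = 1/10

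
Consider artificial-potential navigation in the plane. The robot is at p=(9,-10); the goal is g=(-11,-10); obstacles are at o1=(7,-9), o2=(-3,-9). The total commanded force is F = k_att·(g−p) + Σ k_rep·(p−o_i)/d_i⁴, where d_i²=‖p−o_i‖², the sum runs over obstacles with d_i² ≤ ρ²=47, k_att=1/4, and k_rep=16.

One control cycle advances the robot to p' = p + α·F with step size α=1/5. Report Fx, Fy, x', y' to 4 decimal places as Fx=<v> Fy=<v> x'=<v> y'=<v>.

F_att = 1/4·(g−p) = 1/4·(-20,0) = (-5.0000,0.0000)
o1: d²=5 ≤ ρ²=47; F_rep = 16·(2,-1)/5² = (1.2800,-0.6400)
o2: d²=145 > ρ²=47 → inactive
F = F_att + ΣF_rep = (-3.7200,-0.6400)
p' = p + 1/5·F = (8.2560,-10.1280)

Fx=-3.7200 Fy=-0.6400 x'=8.2560 y'=-10.1280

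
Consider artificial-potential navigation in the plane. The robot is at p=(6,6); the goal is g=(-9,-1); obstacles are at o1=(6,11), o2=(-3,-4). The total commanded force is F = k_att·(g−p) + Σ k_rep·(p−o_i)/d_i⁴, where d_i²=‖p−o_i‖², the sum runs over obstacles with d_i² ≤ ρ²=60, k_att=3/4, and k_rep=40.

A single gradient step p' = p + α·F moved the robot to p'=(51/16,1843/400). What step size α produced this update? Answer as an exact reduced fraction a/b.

F_att = 3/4·(g−p) = 3/4·(-15,-7) = (-11.2500,-5.2500)
o1: d²=25 ≤ ρ²=60; F_rep = 40·(0,-5)/25² = (0.0000,-0.3200)
o2: d²=181 > ρ²=60 → inactive
F = F_att + ΣF_rep = (-11.2500,-5.5700)
Δp = p'−p = (-2.8125,-1.3925); α = Δx/Fx = (-45/16) / (-45/4) = 1/4
check: Δy/Fy = (-557/400) / (-557/100) = 1/4 ✓

α = 1/4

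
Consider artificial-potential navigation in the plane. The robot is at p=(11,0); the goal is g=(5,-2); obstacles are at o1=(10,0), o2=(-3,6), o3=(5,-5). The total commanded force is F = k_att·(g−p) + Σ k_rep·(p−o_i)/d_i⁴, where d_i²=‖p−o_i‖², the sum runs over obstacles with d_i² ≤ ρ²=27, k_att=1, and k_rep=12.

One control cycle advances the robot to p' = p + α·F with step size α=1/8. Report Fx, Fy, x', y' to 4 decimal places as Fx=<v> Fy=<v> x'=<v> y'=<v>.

F_att = 1·(g−p) = 1·(-6,-2) = (-6.0000,-2.0000)
o1: d²=1 ≤ ρ²=27; F_rep = 12·(1,0)/1² = (12.0000,0.0000)
o2: d²=232 > ρ²=27 → inactive
o3: d²=61 > ρ²=27 → inactive
F = F_att + ΣF_rep = (6.0000,-2.0000)
p' = p + 1/8·F = (11.7500,-0.2500)

Fx=6.0000 Fy=-2.0000 x'=11.7500 y'=-0.2500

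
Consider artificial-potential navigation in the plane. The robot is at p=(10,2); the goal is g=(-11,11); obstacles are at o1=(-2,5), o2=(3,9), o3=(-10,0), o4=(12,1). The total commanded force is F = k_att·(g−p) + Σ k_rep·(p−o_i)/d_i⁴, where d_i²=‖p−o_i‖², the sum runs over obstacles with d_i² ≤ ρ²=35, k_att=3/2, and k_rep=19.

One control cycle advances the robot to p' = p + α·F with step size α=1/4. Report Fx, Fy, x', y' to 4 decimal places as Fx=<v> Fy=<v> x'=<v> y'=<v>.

F_att = 3/2·(g−p) = 3/2·(-21,9) = (-31.5000,13.5000)
o1: d²=153 > ρ²=35 → inactive
o2: d²=98 > ρ²=35 → inactive
o3: d²=404 > ρ²=35 → inactive
o4: d²=5 ≤ ρ²=35; F_rep = 19·(-2,1)/5² = (-1.5200,0.7600)
F = F_att + ΣF_rep = (-33.0200,14.2600)
p' = p + 1/4·F = (1.7450,5.5650)

Fx=-33.0200 Fy=14.2600 x'=1.7450 y'=5.5650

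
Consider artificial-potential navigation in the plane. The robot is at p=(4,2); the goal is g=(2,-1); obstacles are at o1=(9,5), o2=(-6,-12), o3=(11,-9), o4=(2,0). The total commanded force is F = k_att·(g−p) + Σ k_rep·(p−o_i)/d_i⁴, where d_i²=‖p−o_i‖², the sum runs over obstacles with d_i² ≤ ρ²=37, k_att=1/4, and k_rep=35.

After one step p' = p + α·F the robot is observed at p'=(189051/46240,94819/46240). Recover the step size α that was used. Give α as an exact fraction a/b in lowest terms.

F_att = 1/4·(g−p) = 1/4·(-2,-3) = (-0.5000,-0.7500)
o1: d²=34 ≤ ρ²=37; F_rep = 35·(-5,-3)/34² = (-0.1514,-0.0908)
o2: d²=296 > ρ²=37 → inactive
o3: d²=170 > ρ²=37 → inactive
o4: d²=8 ≤ ρ²=37; F_rep = 35·(2,2)/8² = (1.0938,1.0938)
F = F_att + ΣF_rep = (0.4424,0.2529)
Δp = p'−p = (0.0885,0.0506); α = Δx/Fx = (4091/46240) / (4091/9248) = 1/5
check: Δy/Fy = (2339/46240) / (2339/9248) = 1/5 ✓

α = 1/5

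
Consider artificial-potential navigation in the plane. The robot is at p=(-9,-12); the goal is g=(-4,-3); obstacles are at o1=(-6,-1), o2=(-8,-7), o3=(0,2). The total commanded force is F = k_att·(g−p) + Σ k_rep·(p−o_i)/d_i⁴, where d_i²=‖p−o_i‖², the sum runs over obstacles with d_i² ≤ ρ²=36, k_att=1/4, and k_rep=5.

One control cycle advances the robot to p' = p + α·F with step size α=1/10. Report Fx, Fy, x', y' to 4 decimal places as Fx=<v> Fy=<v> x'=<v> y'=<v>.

Fx=1.2426 Fy=2.2130 x'=-8.8757 y'=-11.7787

F_att = 1/4·(g−p) = 1/4·(5,9) = (1.2500,2.2500)
o1: d²=130 > ρ²=36 → inactive
o2: d²=26 ≤ ρ²=36; F_rep = 5·(-1,-5)/26² = (-0.0074,-0.0370)
o3: d²=277 > ρ²=36 → inactive
F = F_att + ΣF_rep = (1.2426,2.2130)
p' = p + 1/10·F = (-8.8757,-11.7787)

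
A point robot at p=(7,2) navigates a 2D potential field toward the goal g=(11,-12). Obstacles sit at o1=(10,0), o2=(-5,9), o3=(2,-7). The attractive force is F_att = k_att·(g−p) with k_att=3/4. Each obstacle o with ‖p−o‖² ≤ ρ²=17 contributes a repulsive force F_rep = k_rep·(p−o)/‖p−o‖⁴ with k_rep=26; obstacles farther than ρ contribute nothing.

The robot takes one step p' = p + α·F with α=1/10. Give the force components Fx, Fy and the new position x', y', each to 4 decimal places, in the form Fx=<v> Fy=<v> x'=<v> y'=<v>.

Fx=2.5385 Fy=-10.1923 x'=7.2538 y'=0.9808

F_att = 3/4·(g−p) = 3/4·(4,-14) = (3.0000,-10.5000)
o1: d²=13 ≤ ρ²=17; F_rep = 26·(-3,2)/13² = (-0.4615,0.3077)
o2: d²=193 > ρ²=17 → inactive
o3: d²=106 > ρ²=17 → inactive
F = F_att + ΣF_rep = (2.5385,-10.1923)
p' = p + 1/10·F = (7.2538,0.9808)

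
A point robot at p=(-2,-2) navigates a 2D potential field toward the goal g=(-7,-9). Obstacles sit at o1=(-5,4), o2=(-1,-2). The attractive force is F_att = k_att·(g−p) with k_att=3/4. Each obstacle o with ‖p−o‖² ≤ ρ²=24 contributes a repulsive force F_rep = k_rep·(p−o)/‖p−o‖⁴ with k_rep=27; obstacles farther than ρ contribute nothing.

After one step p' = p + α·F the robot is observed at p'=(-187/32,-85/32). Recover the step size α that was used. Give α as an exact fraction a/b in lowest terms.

α = 1/8

F_att = 3/4·(g−p) = 3/4·(-5,-7) = (-3.7500,-5.2500)
o1: d²=45 > ρ²=24 → inactive
o2: d²=1 ≤ ρ²=24; F_rep = 27·(-1,0)/1² = (-27.0000,0.0000)
F = F_att + ΣF_rep = (-30.7500,-5.2500)
Δp = p'−p = (-3.8438,-0.6562); α = Δx/Fx = (-123/32) / (-123/4) = 1/8
check: Δy/Fy = (-21/32) / (-21/4) = 1/8 ✓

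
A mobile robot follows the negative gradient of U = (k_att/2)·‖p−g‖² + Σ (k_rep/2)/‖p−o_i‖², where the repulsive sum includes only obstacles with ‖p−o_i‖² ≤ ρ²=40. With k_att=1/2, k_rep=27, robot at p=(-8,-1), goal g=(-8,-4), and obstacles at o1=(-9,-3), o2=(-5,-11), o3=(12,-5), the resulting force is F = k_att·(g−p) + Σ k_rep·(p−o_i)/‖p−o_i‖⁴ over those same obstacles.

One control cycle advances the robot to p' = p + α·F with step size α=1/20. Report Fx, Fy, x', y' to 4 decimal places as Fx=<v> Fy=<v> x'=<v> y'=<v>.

Fx=1.0800 Fy=0.6600 x'=-7.9460 y'=-0.9670

F_att = 1/2·(g−p) = 1/2·(0,-3) = (0.0000,-1.5000)
o1: d²=5 ≤ ρ²=40; F_rep = 27·(1,2)/5² = (1.0800,2.1600)
o2: d²=109 > ρ²=40 → inactive
o3: d²=416 > ρ²=40 → inactive
F = F_att + ΣF_rep = (1.0800,0.6600)
p' = p + 1/20·F = (-7.9460,-0.9670)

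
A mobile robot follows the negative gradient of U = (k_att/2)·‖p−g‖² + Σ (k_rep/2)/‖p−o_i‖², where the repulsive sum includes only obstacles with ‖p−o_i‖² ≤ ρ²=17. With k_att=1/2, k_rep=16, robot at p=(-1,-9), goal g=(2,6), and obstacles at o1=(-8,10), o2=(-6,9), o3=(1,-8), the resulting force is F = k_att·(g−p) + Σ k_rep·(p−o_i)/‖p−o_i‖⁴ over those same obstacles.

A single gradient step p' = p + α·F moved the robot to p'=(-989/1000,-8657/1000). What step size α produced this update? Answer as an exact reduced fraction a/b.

α = 1/20

F_att = 1/2·(g−p) = 1/2·(3,15) = (1.5000,7.5000)
o1: d²=410 > ρ²=17 → inactive
o2: d²=349 > ρ²=17 → inactive
o3: d²=5 ≤ ρ²=17; F_rep = 16·(-2,-1)/5² = (-1.2800,-0.6400)
F = F_att + ΣF_rep = (0.2200,6.8600)
Δp = p'−p = (0.0110,0.3430); α = Δx/Fx = (11/1000) / (11/50) = 1/20
check: Δy/Fy = (343/1000) / (343/50) = 1/20 ✓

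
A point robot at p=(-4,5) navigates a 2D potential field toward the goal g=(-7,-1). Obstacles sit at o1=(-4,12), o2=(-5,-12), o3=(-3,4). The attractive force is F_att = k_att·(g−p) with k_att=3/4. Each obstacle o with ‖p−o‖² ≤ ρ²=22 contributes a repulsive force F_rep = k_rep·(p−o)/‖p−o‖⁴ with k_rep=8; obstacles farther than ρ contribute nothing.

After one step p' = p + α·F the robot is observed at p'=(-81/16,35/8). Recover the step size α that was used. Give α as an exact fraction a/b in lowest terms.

α = 1/4

F_att = 3/4·(g−p) = 3/4·(-3,-6) = (-2.2500,-4.5000)
o1: d²=49 > ρ²=22 → inactive
o2: d²=290 > ρ²=22 → inactive
o3: d²=2 ≤ ρ²=22; F_rep = 8·(-1,1)/2² = (-2.0000,2.0000)
F = F_att + ΣF_rep = (-4.2500,-2.5000)
Δp = p'−p = (-1.0625,-0.6250); α = Δx/Fx = (-17/16) / (-17/4) = 1/4
check: Δy/Fy = (-5/8) / (-5/2) = 1/4 ✓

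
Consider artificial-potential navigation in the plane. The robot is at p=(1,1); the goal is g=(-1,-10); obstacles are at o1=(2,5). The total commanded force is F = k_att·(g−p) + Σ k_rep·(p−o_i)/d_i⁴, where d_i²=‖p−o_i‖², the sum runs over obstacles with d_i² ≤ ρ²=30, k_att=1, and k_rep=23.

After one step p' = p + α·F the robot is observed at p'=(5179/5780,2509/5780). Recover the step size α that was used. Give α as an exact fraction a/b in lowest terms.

F_att = 1·(g−p) = 1·(-2,-11) = (-2.0000,-11.0000)
o1: d²=17 ≤ ρ²=30; F_rep = 23·(-1,-4)/17² = (-0.0796,-0.3183)
F = F_att + ΣF_rep = (-2.0796,-11.3183)
Δp = p'−p = (-0.1040,-0.5659); α = Δx/Fx = (-601/5780) / (-601/289) = 1/20
check: Δy/Fy = (-3271/5780) / (-3271/289) = 1/20 ✓

α = 1/20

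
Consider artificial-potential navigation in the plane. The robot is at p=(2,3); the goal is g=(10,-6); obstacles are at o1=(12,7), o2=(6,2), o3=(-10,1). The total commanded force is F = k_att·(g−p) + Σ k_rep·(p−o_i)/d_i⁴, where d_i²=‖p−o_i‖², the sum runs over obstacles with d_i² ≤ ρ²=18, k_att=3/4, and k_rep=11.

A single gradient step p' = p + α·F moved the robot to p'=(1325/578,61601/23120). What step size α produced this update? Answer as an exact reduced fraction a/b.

F_att = 3/4·(g−p) = 3/4·(8,-9) = (6.0000,-6.7500)
o1: d²=116 > ρ²=18 → inactive
o2: d²=17 ≤ ρ²=18; F_rep = 11·(-4,1)/17² = (-0.1522,0.0381)
o3: d²=148 > ρ²=18 → inactive
F = F_att + ΣF_rep = (5.8478,-6.7119)
Δp = p'−p = (0.2924,-0.3356); α = Δx/Fx = (169/578) / (1690/289) = 1/20
check: Δy/Fy = (-7759/23120) / (-7759/1156) = 1/20 ✓

α = 1/20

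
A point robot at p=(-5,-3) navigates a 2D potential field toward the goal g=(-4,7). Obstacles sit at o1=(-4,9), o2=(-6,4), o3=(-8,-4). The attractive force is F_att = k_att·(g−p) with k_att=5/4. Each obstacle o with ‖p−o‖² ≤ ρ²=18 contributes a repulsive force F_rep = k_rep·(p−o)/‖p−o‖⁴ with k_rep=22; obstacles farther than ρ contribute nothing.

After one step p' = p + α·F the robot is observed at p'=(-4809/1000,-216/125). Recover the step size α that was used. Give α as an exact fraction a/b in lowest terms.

α = 1/10

F_att = 5/4·(g−p) = 5/4·(1,10) = (1.2500,12.5000)
o1: d²=145 > ρ²=18 → inactive
o2: d²=50 > ρ²=18 → inactive
o3: d²=10 ≤ ρ²=18; F_rep = 22·(3,1)/10² = (0.6600,0.2200)
F = F_att + ΣF_rep = (1.9100,12.7200)
Δp = p'−p = (0.1910,1.2720); α = Δx/Fx = (191/1000) / (191/100) = 1/10
check: Δy/Fy = (159/125) / (318/25) = 1/10 ✓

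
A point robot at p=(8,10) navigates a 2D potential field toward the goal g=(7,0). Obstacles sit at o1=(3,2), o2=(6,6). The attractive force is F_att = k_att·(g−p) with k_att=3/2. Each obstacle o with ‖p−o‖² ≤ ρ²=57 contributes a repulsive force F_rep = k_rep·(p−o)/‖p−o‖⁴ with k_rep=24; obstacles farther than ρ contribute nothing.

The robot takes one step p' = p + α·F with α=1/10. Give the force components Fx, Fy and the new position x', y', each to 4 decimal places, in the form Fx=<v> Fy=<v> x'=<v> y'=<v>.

F_att = 3/2·(g−p) = 3/2·(-1,-10) = (-1.5000,-15.0000)
o1: d²=89 > ρ²=57 → inactive
o2: d²=20 ≤ ρ²=57; F_rep = 24·(2,4)/20² = (0.1200,0.2400)
F = F_att + ΣF_rep = (-1.3800,-14.7600)
p' = p + 1/10·F = (7.8620,8.5240)

Fx=-1.3800 Fy=-14.7600 x'=7.8620 y'=8.5240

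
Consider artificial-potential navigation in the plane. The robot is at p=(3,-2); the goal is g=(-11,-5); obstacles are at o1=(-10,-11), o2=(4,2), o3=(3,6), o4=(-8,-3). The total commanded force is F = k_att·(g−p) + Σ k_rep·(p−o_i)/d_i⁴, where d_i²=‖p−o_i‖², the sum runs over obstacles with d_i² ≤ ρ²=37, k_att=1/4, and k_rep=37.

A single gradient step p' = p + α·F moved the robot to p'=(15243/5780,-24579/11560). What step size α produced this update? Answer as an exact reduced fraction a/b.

α = 1/10

F_att = 1/4·(g−p) = 1/4·(-14,-3) = (-3.5000,-0.7500)
o1: d²=250 > ρ²=37 → inactive
o2: d²=17 ≤ ρ²=37; F_rep = 37·(-1,-4)/17² = (-0.1280,-0.5121)
o3: d²=64 > ρ²=37 → inactive
o4: d²=122 > ρ²=37 → inactive
F = F_att + ΣF_rep = (-3.6280,-1.2621)
Δp = p'−p = (-0.3628,-0.1262); α = Δx/Fx = (-2097/5780) / (-2097/578) = 1/10
check: Δy/Fy = (-1459/11560) / (-1459/1156) = 1/10 ✓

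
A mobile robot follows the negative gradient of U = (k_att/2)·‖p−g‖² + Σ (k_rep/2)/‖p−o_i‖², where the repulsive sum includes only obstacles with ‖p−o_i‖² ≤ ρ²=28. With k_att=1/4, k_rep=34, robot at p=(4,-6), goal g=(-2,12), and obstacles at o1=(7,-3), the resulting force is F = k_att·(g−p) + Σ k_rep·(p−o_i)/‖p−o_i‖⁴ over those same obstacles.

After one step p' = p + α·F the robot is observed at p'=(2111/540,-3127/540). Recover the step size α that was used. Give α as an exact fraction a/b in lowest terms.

α = 1/20

F_att = 1/4·(g−p) = 1/4·(-6,18) = (-1.5000,4.5000)
o1: d²=18 ≤ ρ²=28; F_rep = 34·(-3,-3)/18² = (-0.3148,-0.3148)
F = F_att + ΣF_rep = (-1.8148,4.1852)
Δp = p'−p = (-0.0907,0.2093); α = Δx/Fx = (-49/540) / (-49/27) = 1/20
check: Δy/Fy = (113/540) / (113/27) = 1/20 ✓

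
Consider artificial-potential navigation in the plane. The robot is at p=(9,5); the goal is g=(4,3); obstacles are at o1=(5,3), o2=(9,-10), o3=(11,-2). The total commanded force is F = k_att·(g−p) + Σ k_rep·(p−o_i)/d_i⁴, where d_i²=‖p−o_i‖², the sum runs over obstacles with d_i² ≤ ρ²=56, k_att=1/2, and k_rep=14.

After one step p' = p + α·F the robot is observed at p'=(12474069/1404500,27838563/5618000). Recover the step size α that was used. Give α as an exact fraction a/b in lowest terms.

F_att = 1/2·(g−p) = 1/2·(-5,-2) = (-2.5000,-1.0000)
o1: d²=20 ≤ ρ²=56; F_rep = 14·(4,2)/20² = (0.1400,0.0700)
o2: d²=225 > ρ²=56 → inactive
o3: d²=53 ≤ ρ²=56; F_rep = 14·(-2,7)/53² = (-0.0100,0.0349)
F = F_att + ΣF_rep = (-2.3700,-0.8951)
Δp = p'−p = (-0.1185,-0.0448); α = Δx/Fx = (-166431/1404500) / (-166431/70225) = 1/20
check: Δy/Fy = (-251437/5618000) / (-251437/280900) = 1/20 ✓

α = 1/20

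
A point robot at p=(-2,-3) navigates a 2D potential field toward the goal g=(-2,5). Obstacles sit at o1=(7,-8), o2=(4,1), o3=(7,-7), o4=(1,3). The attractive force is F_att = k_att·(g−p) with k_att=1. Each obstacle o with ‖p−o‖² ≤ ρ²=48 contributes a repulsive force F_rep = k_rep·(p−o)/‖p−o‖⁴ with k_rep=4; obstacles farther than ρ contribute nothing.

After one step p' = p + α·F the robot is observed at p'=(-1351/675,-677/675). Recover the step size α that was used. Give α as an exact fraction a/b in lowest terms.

α = 1/4

F_att = 1·(g−p) = 1·(0,8) = (0.0000,8.0000)
o1: d²=106 > ρ²=48 → inactive
o2: d²=52 > ρ²=48 → inactive
o3: d²=97 > ρ²=48 → inactive
o4: d²=45 ≤ ρ²=48; F_rep = 4·(-3,-6)/45² = (-0.0059,-0.0119)
F = F_att + ΣF_rep = (-0.0059,7.9881)
Δp = p'−p = (-0.0015,1.9970); α = Δx/Fx = (-1/675) / (-4/675) = 1/4
check: Δy/Fy = (1348/675) / (5392/675) = 1/4 ✓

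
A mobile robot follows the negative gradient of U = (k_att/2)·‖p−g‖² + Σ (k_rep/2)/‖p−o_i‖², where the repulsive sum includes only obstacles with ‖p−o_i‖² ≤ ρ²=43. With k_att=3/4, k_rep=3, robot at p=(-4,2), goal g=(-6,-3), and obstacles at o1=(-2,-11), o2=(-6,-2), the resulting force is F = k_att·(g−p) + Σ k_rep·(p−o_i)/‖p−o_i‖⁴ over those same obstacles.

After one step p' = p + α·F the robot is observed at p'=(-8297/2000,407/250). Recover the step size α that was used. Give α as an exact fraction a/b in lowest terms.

α = 1/10

F_att = 3/4·(g−p) = 3/4·(-2,-5) = (-1.5000,-3.7500)
o1: d²=173 > ρ²=43 → inactive
o2: d²=20 ≤ ρ²=43; F_rep = 3·(2,4)/20² = (0.0150,0.0300)
F = F_att + ΣF_rep = (-1.4850,-3.7200)
Δp = p'−p = (-0.1485,-0.3720); α = Δx/Fx = (-297/2000) / (-297/200) = 1/10
check: Δy/Fy = (-93/250) / (-93/25) = 1/10 ✓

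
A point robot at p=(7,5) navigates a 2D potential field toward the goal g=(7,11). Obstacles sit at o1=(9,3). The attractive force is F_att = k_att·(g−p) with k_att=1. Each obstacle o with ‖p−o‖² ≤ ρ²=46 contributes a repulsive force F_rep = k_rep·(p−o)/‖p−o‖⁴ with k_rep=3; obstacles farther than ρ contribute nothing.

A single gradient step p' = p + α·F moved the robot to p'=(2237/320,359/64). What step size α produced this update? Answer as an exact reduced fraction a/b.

F_att = 1·(g−p) = 1·(0,6) = (0.0000,6.0000)
o1: d²=8 ≤ ρ²=46; F_rep = 3·(-2,2)/8² = (-0.0938,0.0938)
F = F_att + ΣF_rep = (-0.0938,6.0938)
Δp = p'−p = (-0.0094,0.6094); α = Δx/Fx = (-3/320) / (-3/32) = 1/10
check: Δy/Fy = (39/64) / (195/32) = 1/10 ✓

α = 1/10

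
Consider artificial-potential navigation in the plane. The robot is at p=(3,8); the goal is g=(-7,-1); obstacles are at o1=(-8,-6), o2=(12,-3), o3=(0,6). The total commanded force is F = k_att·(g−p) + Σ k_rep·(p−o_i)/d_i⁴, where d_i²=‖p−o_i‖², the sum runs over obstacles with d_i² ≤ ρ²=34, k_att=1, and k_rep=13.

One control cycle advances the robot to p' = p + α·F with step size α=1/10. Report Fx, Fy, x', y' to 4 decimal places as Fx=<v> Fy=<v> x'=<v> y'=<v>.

F_att = 1·(g−p) = 1·(-10,-9) = (-10.0000,-9.0000)
o1: d²=317 > ρ²=34 → inactive
o2: d²=202 > ρ²=34 → inactive
o3: d²=13 ≤ ρ²=34; F_rep = 13·(3,2)/13² = (0.2308,0.1538)
F = F_att + ΣF_rep = (-9.7692,-8.8462)
p' = p + 1/10·F = (2.0231,7.1154)

Fx=-9.7692 Fy=-8.8462 x'=2.0231 y'=7.1154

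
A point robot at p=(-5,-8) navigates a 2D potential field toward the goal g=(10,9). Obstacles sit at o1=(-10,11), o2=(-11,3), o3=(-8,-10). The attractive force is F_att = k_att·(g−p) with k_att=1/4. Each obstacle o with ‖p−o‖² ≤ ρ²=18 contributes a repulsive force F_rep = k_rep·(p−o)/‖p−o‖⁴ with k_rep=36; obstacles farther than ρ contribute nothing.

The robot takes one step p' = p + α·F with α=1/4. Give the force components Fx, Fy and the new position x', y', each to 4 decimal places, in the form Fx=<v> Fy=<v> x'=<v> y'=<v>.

F_att = 1/4·(g−p) = 1/4·(15,17) = (3.7500,4.2500)
o1: d²=386 > ρ²=18 → inactive
o2: d²=157 > ρ²=18 → inactive
o3: d²=13 ≤ ρ²=18; F_rep = 36·(3,2)/13² = (0.6391,0.4260)
F = F_att + ΣF_rep = (4.3891,4.6760)
p' = p + 1/4·F = (-3.9027,-6.8310)

Fx=4.3891 Fy=4.6760 x'=-3.9027 y'=-6.8310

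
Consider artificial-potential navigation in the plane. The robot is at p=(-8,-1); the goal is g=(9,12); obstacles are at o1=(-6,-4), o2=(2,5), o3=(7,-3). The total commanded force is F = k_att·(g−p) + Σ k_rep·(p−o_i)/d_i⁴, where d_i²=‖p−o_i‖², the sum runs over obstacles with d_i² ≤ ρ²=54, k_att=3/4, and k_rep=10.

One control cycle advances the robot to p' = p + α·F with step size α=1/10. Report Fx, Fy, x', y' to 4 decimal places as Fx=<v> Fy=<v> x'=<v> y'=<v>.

F_att = 3/4·(g−p) = 3/4·(17,13) = (12.7500,9.7500)
o1: d²=13 ≤ ρ²=54; F_rep = 10·(-2,3)/13² = (-0.1183,0.1775)
o2: d²=136 > ρ²=54 → inactive
o3: d²=229 > ρ²=54 → inactive
F = F_att + ΣF_rep = (12.6317,9.9275)
p' = p + 1/10·F = (-6.7368,-0.0072)

Fx=12.6317 Fy=9.9275 x'=-6.7368 y'=-0.0072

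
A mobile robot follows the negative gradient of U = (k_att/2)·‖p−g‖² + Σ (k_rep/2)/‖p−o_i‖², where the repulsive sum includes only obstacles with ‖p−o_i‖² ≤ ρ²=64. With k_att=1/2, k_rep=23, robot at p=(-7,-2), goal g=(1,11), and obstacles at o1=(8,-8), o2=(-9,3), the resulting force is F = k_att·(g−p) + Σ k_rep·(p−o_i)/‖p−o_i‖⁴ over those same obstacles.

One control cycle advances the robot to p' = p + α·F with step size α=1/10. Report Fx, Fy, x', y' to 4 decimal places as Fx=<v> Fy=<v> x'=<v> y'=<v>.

Fx=4.0547 Fy=6.3633 x'=-6.5945 y'=-1.3637

F_att = 1/2·(g−p) = 1/2·(8,13) = (4.0000,6.5000)
o1: d²=261 > ρ²=64 → inactive
o2: d²=29 ≤ ρ²=64; F_rep = 23·(2,-5)/29² = (0.0547,-0.1367)
F = F_att + ΣF_rep = (4.0547,6.3633)
p' = p + 1/10·F = (-6.5945,-1.3637)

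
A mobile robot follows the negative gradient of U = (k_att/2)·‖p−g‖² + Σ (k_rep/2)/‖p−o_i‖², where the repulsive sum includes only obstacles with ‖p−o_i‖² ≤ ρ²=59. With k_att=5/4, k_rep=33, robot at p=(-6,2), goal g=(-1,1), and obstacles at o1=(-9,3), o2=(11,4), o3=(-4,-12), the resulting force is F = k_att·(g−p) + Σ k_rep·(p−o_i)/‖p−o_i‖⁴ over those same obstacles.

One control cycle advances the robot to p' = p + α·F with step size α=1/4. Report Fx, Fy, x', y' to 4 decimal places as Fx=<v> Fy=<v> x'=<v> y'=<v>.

Fx=7.2400 Fy=-1.5800 x'=-4.1900 y'=1.6050

F_att = 5/4·(g−p) = 5/4·(5,-1) = (6.2500,-1.2500)
o1: d²=10 ≤ ρ²=59; F_rep = 33·(3,-1)/10² = (0.9900,-0.3300)
o2: d²=293 > ρ²=59 → inactive
o3: d²=200 > ρ²=59 → inactive
F = F_att + ΣF_rep = (7.2400,-1.5800)
p' = p + 1/4·F = (-4.1900,1.6050)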